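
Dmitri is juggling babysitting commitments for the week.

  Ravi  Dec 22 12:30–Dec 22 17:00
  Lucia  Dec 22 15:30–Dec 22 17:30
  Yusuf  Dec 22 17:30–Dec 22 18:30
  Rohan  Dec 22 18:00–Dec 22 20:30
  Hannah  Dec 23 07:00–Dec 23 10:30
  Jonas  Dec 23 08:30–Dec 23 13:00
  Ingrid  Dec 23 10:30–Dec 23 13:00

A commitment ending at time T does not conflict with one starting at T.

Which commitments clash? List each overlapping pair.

Hannah & Jonas, Ingrid & Jonas, Lucia & Ravi, Rohan & Yusuf

Sorted by start: Ravi, Lucia, Yusuf, Rohan, Hannah, Jonas, Ingrid.
Lucia starts before Ravi ends → Ravi and Lucia overlap.
Yusuf starts after Ravi ends; Ravi is clear from here.
Yusuf starts exactly when Lucia ends (back-to-back, no overlap); Lucia is clear from here.
Rohan starts before Yusuf ends → Yusuf and Rohan overlap.
Hannah starts after Yusuf ends; Yusuf is clear from here.
Hannah starts after Rohan ends; Rohan is clear from here.
Jonas starts before Hannah ends → Hannah and Jonas overlap.
Ingrid starts exactly when Hannah ends (back-to-back, no overlap).
Ingrid starts before Jonas ends → Jonas and Ingrid overlap.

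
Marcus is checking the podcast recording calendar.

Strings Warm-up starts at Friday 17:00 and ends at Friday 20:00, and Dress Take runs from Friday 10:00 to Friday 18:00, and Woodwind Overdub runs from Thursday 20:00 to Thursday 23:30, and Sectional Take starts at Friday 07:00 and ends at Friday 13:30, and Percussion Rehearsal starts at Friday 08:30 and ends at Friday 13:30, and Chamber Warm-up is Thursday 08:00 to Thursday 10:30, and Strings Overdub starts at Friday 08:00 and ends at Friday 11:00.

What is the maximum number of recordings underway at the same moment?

Walk through starts and ends in time order (an end at T is processed before a start at T):
Thursday 08:00 start Chamber Warm-up → 1
Thursday 10:30 end Chamber Warm-up → 0
Thursday 20:00 start Woodwind Overdub → 1
Thursday 23:30 end Woodwind Overdub → 0
Friday 07:00 start Sectional Take → 1
Friday 08:00 start Strings Overdub → 2
Friday 08:30 start Percussion Rehearsal → 3
Friday 10:00 start Dress Take → 4
Friday 11:00 end Strings Overdub → 3
Friday 13:30 end Percussion Rehearsal → 2
Friday 13:30 end Sectional Take → 1
Friday 17:00 start Strings Warm-up → 2
Friday 18:00 end Dress Take → 1
Friday 20:00 end Strings Warm-up → 0
Peak is 4, at Friday 10:00 (Dress Take, Percussion Rehearsal, Sectional Take, Strings Overdub).

4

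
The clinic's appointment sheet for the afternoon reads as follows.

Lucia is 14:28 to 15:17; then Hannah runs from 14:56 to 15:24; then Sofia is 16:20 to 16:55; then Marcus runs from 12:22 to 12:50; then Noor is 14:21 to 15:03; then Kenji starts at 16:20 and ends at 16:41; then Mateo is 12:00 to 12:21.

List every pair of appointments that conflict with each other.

Check each pair: they overlap iff neither finishes before the other starts.
Sorted by start: Mateo, Marcus, Noor, Lucia, Hannah, Kenji, Sofia.
Marcus starts after Mateo ends, so Mateo has no further overlaps.
Noor starts after Marcus ends, so Marcus has no further overlaps.
Lucia starts before Noor ends → Noor and Lucia overlap.
Hannah starts before Noor ends → Noor and Hannah overlap.
Kenji starts after Noor ends, so Noor has no further overlaps.
Hannah starts before Lucia ends → Lucia and Hannah overlap.
Kenji starts after Lucia ends, so Lucia has no further overlaps.
Kenji starts after Hannah ends, so Hannah has no further overlaps.
Sofia starts before Kenji ends → Kenji and Sofia overlap.

Hannah & Lucia, Hannah & Noor, Kenji & Sofia, Lucia & Noor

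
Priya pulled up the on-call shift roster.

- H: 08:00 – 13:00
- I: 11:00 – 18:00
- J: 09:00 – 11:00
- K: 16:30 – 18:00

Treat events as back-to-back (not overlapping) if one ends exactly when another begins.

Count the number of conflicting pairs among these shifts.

3

Sorted by start: H, J, I, K.
J starts before H ends → H and J overlap.
I starts before H ends → H and I overlap.
K starts after H ends.
I starts exactly when J ends (back-to-back, no overlap) — done with J.
K starts before I ends → I and K overlap.
Overlapping pairs: H & I, H & J, I & K — 3 in total.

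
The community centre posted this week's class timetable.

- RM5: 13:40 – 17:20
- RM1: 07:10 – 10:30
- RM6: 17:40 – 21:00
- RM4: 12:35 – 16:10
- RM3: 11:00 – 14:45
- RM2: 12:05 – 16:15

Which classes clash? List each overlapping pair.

RM2 & RM3, RM2 & RM4, RM2 & RM5, RM3 & RM4, RM3 & RM5, RM4 & RM5

Sorted by start: RM1, RM3, RM2, RM4, RM5, RM6.
RM3 starts after RM1 ends — done with RM1.
RM2 starts before RM3 ends → RM3 and RM2 overlap.
RM4 starts before RM3 ends → RM3 and RM4 overlap.
RM5 starts before RM3 ends → RM3 and RM5 overlap.
RM6 starts after RM3 ends.
RM4 starts before RM2 ends → RM2 and RM4 overlap.
RM5 starts before RM2 ends → RM2 and RM5 overlap.
RM6 starts after RM2 ends.
RM5 starts before RM4 ends → RM4 and RM5 overlap.
RM6 starts after RM4 ends.
RM6 starts after RM5 ends.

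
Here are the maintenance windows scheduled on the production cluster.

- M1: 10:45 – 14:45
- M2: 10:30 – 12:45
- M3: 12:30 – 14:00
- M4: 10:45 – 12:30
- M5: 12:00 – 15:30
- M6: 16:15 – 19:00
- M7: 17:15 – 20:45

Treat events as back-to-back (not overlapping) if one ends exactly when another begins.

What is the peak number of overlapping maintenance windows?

4

Sweep the timeline, counting +1 at each start and −1 at each end (ends before starts at a tie):
10:30 start M2 → 1
10:45 start M1 → 2
10:45 start M4 → 3
12:00 start M5 → 4
12:30 end M4 → 3
12:30 start M3 → 4
12:45 end M2 → 3
14:00 end M3 → 2
14:45 end M1 → 1
15:30 end M5 → 0
16:15 start M6 → 1
17:15 start M7 → 2
19:00 end M6 → 1
20:45 end M7 → 0
Peak is 4, at 12:00 (M1, M2, M4, M5).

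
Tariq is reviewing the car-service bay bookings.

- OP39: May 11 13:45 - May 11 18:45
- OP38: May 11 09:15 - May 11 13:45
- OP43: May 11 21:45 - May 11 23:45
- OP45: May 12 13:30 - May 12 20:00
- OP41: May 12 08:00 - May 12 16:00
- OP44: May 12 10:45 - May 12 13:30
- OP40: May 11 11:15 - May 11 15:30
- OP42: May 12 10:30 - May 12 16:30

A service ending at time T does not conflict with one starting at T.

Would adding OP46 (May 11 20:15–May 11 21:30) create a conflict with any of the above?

OP38: ends May 11 13:45 at or before OP46 starts May 11 20:15 → clear.
OP40: ends May 11 15:30 at or before OP46 starts May 11 20:15 → clear.
OP39: ends May 11 18:45 at or before OP46 starts May 11 20:15 → clear.
OP43: starts May 11 21:45 at or after OP46 ends May 11 21:30 → clear.
OP41: starts May 12 08:00 at or after OP46 ends May 11 21:30 → clear.
OP42: starts May 12 10:30 at or after OP46 ends May 11 21:30 → clear.
OP44: starts May 12 10:45 at or after OP46 ends May 11 21:30 → clear.
OP45: starts May 12 13:30 at or after OP46 ends May 11 21:30 → clear.

No — it doesn't clash with anything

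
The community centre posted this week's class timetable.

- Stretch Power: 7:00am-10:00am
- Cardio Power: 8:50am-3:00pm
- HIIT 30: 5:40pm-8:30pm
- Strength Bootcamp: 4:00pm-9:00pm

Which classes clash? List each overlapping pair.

Cardio Power & Stretch Power, HIIT 30 & Strength Bootcamp

Two intervals overlap when each starts before the other ends.
Sorted by start: Stretch Power, Cardio Power, Strength Bootcamp, HIIT 30.
Cardio Power starts before Stretch Power ends → Stretch Power and Cardio Power overlap.
Strength Bootcamp starts after Stretch Power ends; Stretch Power is clear from here.
Strength Bootcamp starts after Cardio Power ends; Cardio Power is clear from here.
HIIT 30 starts before Strength Bootcamp ends → Strength Bootcamp and HIIT 30 overlap.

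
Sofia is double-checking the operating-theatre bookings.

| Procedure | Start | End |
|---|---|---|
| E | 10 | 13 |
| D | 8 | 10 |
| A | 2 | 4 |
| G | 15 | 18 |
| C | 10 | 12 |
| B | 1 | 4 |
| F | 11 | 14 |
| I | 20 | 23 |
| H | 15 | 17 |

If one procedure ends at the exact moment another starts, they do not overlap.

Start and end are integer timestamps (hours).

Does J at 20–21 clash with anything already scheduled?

B: ends 4 at or before J starts 20 → clear.
A: ends 4 at or before J starts 20 → clear.
D: ends 10 at or before J starts 20 → clear.
C: ends 12 at or before J starts 20 → clear.
E: ends 13 at or before J starts 20 → clear.
F: ends 14 at or before J starts 20 → clear.
G: ends 18 at or before J starts 20 → clear.
H: ends 17 at or before J starts 20 → clear.
I: starts 20 before J ends 21, and ends 23 after J starts 20 → overlap.
J overlaps I.

Yes — it overlaps I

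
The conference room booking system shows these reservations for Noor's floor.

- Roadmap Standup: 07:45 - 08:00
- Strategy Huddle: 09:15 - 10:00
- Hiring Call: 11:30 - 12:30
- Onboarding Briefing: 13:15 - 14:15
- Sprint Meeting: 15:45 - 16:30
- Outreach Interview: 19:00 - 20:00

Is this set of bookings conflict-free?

Sorted by start: Roadmap Standup, Strategy Huddle, Hiring Call, Onboarding Briefing, Sprint Meeting, Outreach Interview.
Strategy Huddle starts after Roadmap Standup ends; Roadmap Standup is clear from here.
Hiring Call starts after Strategy Huddle ends; Strategy Huddle is clear from here.
Onboarding Briefing starts after Hiring Call ends; Hiring Call is clear from here.
Sprint Meeting starts after Onboarding Briefing ends; Onboarding Briefing is clear from here.
Outreach Interview starts after Sprint Meeting ends.
Every pair is clear; the schedule has no overlaps.

Yes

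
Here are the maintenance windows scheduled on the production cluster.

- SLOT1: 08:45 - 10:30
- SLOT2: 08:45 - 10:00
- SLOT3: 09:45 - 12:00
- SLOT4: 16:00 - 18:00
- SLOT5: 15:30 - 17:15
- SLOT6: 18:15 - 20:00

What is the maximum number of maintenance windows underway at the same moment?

Sweep the timeline, counting +1 at each start and −1 at each end (ends before starts at a tie):
08:45 start SLOT1 → 1
08:45 start SLOT2 → 2
09:45 start SLOT3 → 3
10:00 end SLOT2 → 2
10:30 end SLOT1 → 1
12:00 end SLOT3 → 0
15:30 start SLOT5 → 1
16:00 start SLOT4 → 2
17:15 end SLOT5 → 1
18:00 end SLOT4 → 0
18:15 start SLOT6 → 1
20:00 end SLOT6 → 0
Peak is 3, at 09:45 (SLOT1, SLOT2, SLOT3).

3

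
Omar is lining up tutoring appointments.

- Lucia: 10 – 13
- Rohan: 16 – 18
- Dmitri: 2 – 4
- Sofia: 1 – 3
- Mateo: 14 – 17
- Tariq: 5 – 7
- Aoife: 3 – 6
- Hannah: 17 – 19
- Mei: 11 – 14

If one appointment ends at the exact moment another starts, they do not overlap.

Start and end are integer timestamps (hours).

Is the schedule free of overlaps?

No

Check each pair: they overlap iff neither finishes before the other starts.
Sorted by start: Sofia, Dmitri, Aoife, Tariq, Lucia, Mei, Mateo, Rohan, Hannah.
Dmitri starts before Sofia ends → Sofia and Dmitri overlap.
That's a conflict, so the schedule is not conflict-free.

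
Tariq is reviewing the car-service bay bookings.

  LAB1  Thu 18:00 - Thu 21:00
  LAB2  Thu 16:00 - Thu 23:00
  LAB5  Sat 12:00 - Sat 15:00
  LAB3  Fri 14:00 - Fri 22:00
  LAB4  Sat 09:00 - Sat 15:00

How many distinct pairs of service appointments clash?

2

Sorted by start: LAB2, LAB1, LAB3, LAB4, LAB5.
LAB1 starts before LAB2 ends → LAB2 and LAB1 overlap.
LAB3 starts after LAB2 ends, so LAB2 has no further overlaps.
LAB3 starts after LAB1 ends, so LAB1 has no further overlaps.
LAB4 starts after LAB3 ends, so LAB3 has no further overlaps.
LAB5 starts before LAB4 ends → LAB4 and LAB5 overlap.
Overlapping pairs: LAB1 & LAB2, LAB4 & LAB5 — 2 in total.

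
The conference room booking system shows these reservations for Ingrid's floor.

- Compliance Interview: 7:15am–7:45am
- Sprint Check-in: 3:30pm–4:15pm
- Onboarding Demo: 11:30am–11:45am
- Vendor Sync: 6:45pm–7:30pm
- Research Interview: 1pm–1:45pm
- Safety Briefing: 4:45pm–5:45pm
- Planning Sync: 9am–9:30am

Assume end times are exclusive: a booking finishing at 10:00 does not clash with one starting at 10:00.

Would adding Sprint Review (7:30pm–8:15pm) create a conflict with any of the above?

No — it doesn't clash with anything

Compliance Interview: ends 7:45am at or before Sprint Review starts 7:30pm → clear.
Planning Sync: ends 9:30am at or before Sprint Review starts 7:30pm → clear.
Onboarding Demo: ends 11:45am at or before Sprint Review starts 7:30pm → clear.
Research Interview: ends 1:45pm at or before Sprint Review starts 7:30pm → clear.
Sprint Check-in: ends 4:15pm at or before Sprint Review starts 7:30pm → clear.
Safety Briefing: ends 5:45pm at or before Sprint Review starts 7:30pm → clear.
Vendor Sync: ends 7:30pm at or before Sprint Review starts 7:30pm → clear.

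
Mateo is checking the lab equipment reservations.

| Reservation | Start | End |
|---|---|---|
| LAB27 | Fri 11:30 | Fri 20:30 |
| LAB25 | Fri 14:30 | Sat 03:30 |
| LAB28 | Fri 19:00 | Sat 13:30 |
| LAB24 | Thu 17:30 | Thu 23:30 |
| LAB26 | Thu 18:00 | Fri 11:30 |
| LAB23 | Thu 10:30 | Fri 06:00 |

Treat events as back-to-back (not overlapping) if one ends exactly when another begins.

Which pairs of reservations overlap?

LAB23 & LAB24, LAB23 & LAB26, LAB24 & LAB26, LAB25 & LAB27, LAB25 & LAB28, LAB27 & LAB28

Check each pair: they overlap iff neither finishes before the other starts.
Sorted by start: LAB23, LAB24, LAB26, LAB27, LAB25, LAB28.
LAB24 starts before LAB23 ends → LAB23 and LAB24 overlap.
LAB26 starts before LAB23 ends → LAB23 and LAB26 overlap.
LAB27 starts after LAB23 ends — done with LAB23.
LAB26 starts before LAB24 ends → LAB24 and LAB26 overlap.
LAB27 starts after LAB24 ends — done with LAB24.
LAB27 starts exactly when LAB26 ends (back-to-back, no overlap) — done with LAB26.
LAB25 starts before LAB27 ends → LAB27 and LAB25 overlap.
LAB28 starts before LAB27 ends → LAB27 and LAB28 overlap.
LAB28 starts before LAB25 ends → LAB25 and LAB28 overlap.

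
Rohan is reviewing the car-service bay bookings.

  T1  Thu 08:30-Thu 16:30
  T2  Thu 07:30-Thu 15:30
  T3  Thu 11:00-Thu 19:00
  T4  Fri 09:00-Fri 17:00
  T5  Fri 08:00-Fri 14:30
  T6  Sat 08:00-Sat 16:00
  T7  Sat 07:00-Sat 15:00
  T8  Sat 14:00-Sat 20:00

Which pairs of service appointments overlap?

T1 & T2, T1 & T3, T2 & T3, T4 & T5, T6 & T7, T6 & T8, T7 & T8

Check each pair: they overlap iff neither finishes before the other starts.
Sorted by start: T2, T1, T3, T5, T4, T7, T6, T8.
T1 starts before T2 ends → T2 and T1 overlap.
T3 starts before T2 ends → T2 and T3 overlap.
T5 starts after T2 ends, so nothing later overlaps T2 either.
T3 starts before T1 ends → T1 and T3 overlap.
T5 starts after T1 ends, so nothing later overlaps T1 either.
T5 starts after T3 ends, so nothing later overlaps T3 either.
T4 starts before T5 ends → T5 and T4 overlap.
T7 starts after T5 ends, so nothing later overlaps T5 either.
T7 starts after T4 ends, so nothing later overlaps T4 either.
T6 starts before T7 ends → T7 and T6 overlap.
T8 starts before T7 ends → T7 and T8 overlap.
T8 starts before T6 ends → T6 and T8 overlap.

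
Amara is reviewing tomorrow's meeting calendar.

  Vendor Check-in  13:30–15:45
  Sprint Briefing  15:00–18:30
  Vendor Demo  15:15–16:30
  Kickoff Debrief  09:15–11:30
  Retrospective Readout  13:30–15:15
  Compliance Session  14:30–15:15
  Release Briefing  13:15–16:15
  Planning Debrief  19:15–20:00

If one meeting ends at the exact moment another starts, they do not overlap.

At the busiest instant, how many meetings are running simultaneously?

Sweep the timeline, counting +1 at each start and −1 at each end (ends before starts at a tie):
09:15 start Kickoff Debrief → 1
11:30 end Kickoff Debrief → 0
13:15 start Release Briefing → 1
13:30 start Retrospective Readout → 2
13:30 start Vendor Check-in → 3
14:30 start Compliance Session → 4
15:00 start Sprint Briefing → 5
15:15 end Compliance Session → 4
15:15 end Retrospective Readout → 3
15:15 start Vendor Demo → 4
15:45 end Vendor Check-in → 3
16:15 end Release Briefing → 2
16:30 end Vendor Demo → 1
18:30 end Sprint Briefing → 0
19:15 start Planning Debrief → 1
20:00 end Planning Debrief → 0
Peak is 5, at 15:00 (Compliance Session, Release Briefing, Retrospective Readout, Sprint Briefing, Vendor Check-in).

5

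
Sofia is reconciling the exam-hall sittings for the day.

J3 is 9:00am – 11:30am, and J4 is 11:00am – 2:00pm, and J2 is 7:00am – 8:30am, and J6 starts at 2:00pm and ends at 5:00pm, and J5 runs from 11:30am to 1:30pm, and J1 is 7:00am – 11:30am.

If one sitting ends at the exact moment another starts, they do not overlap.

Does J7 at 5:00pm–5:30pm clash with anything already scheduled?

No — it doesn't clash with anything

J1: ends 11:30am at or before J7 starts 5:00pm → clear.
J2: ends 8:30am at or before J7 starts 5:00pm → clear.
J3: ends 11:30am at or before J7 starts 5:00pm → clear.
J4: ends 2:00pm at or before J7 starts 5:00pm → clear.
J5: ends 1:30pm at or before J7 starts 5:00pm → clear.
J6: ends 5:00pm at or before J7 starts 5:00pm → clear.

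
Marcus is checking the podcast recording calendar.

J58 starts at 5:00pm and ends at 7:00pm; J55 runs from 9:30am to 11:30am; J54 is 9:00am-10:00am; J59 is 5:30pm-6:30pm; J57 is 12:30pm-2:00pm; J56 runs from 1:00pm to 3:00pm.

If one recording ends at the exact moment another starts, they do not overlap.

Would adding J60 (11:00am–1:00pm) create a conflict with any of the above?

J54: ends 10:00am at or before J60 starts 11:00am → clear.
J55: starts 9:30am before J60 ends 1:00pm, and ends 11:30am after J60 starts 11:00am → overlap.
J57: starts 12:30pm before J60 ends 1:00pm, and ends 2:00pm after J60 starts 11:00am → overlap.
J56: starts 1:00pm at or after J60 ends 1:00pm → clear.
J58: starts 5:00pm at or after J60 ends 1:00pm → clear.
J59: starts 5:30pm at or after J60 ends 1:00pm → clear.
J60 overlaps J55, J57.

Yes — it overlaps J55, J57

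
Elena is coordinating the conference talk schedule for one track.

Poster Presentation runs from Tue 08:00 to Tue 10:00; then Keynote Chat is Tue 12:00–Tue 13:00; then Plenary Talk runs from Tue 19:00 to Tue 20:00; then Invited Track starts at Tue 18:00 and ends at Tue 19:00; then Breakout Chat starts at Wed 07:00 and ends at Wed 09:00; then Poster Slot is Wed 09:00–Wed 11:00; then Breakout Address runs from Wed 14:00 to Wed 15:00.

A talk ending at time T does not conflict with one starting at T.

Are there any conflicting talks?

No

Sorted by start: Poster Presentation, Keynote Chat, Invited Track, Plenary Talk, Breakout Chat, Poster Slot, Breakout Address.
Keynote Chat starts after Poster Presentation ends, so Poster Presentation has no further overlaps.
Invited Track starts after Keynote Chat ends, so Keynote Chat has no further overlaps.
Plenary Talk starts exactly when Invited Track ends (back-to-back, no overlap), so Invited Track has no further overlaps.
Breakout Chat starts after Plenary Talk ends, so Plenary Talk has no further overlaps.
Poster Slot starts exactly when Breakout Chat ends (back-to-back, no overlap), so Breakout Chat has no further overlaps.
Breakout Address starts after Poster Slot ends.
Every pair is clear; the schedule has no overlaps.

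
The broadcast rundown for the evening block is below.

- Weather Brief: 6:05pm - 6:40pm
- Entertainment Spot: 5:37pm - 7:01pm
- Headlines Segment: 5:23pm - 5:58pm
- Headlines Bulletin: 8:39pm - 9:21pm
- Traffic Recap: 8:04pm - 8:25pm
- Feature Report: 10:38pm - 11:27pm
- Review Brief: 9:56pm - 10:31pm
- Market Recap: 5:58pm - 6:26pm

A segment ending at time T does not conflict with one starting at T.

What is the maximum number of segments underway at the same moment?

3

Sweep the timeline, counting +1 at each start and −1 at each end (ends before starts at a tie):
5:23pm start Headlines Segment → 1
5:37pm start Entertainment Spot → 2
5:58pm end Headlines Segment → 1
5:58pm start Market Recap → 2
6:05pm start Weather Brief → 3
6:26pm end Market Recap → 2
6:40pm end Weather Brief → 1
7:01pm end Entertainment Spot → 0
8:04pm start Traffic Recap → 1
8:25pm end Traffic Recap → 0
8:39pm start Headlines Bulletin → 1
9:21pm end Headlines Bulletin → 0
9:56pm start Review Brief → 1
10:31pm end Review Brief → 0
10:38pm start Feature Report → 1
11:27pm end Feature Report → 0
Peak is 3, at 6:05pm (Entertainment Spot, Market Recap, Weather Brief).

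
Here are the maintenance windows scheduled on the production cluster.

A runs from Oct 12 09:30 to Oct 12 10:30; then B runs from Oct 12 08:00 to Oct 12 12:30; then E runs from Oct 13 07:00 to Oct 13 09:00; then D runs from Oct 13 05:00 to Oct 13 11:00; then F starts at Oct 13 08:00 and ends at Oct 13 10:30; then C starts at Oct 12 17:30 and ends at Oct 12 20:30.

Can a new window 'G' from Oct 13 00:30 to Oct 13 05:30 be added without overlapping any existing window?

No — it overlaps D

B: ends Oct 12 12:30 at or before G starts Oct 13 00:30 → clear.
A: ends Oct 12 10:30 at or before G starts Oct 13 00:30 → clear.
C: ends Oct 12 20:30 at or before G starts Oct 13 00:30 → clear.
D: starts Oct 13 05:00 before G ends Oct 13 05:30, and ends Oct 13 11:00 after G starts Oct 13 00:30 → overlap.
E: starts Oct 13 07:00 at or after G ends Oct 13 05:30 → clear.
F: starts Oct 13 08:00 at or after G ends Oct 13 05:30 → clear.
G overlaps D.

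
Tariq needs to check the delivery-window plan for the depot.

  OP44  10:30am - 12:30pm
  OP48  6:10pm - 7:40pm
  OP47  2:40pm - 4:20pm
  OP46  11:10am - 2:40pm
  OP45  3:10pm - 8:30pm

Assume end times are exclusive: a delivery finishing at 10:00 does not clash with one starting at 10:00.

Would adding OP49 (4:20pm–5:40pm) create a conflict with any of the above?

OP44: ends 12:30pm at or before OP49 starts 4:20pm → clear.
OP46: ends 2:40pm at or before OP49 starts 4:20pm → clear.
OP47: ends 4:20pm at or before OP49 starts 4:20pm → clear.
OP45: starts 3:10pm before OP49 ends 5:40pm, and ends 8:30pm after OP49 starts 4:20pm → overlap.
OP48: starts 6:10pm at or after OP49 ends 5:40pm → clear.
OP49 overlaps OP45.

Yes — it overlaps OP45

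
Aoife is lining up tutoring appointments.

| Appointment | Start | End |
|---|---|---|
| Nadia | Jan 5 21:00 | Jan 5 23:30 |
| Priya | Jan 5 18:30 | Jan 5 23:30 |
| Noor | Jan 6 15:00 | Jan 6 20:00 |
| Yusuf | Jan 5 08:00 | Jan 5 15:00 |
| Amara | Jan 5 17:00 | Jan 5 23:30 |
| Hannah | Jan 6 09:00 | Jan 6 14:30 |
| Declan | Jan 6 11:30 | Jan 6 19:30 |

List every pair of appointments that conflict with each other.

Amara & Nadia, Amara & Priya, Declan & Hannah, Declan & Noor, Nadia & Priya

Check each pair: they overlap iff neither finishes before the other starts.
Sorted by start: Yusuf, Amara, Priya, Nadia, Hannah, Declan, Noor.
Amara starts after Yusuf ends — done with Yusuf.
Priya starts before Amara ends → Amara and Priya overlap.
Nadia starts before Amara ends → Amara and Nadia overlap.
Hannah starts after Amara ends — done with Amara.
Nadia starts before Priya ends → Priya and Nadia overlap.
Hannah starts after Priya ends — done with Priya.
Hannah starts after Nadia ends — done with Nadia.
Declan starts before Hannah ends → Hannah and Declan overlap.
Noor starts after Hannah ends.
Noor starts before Declan ends → Declan and Noor overlap.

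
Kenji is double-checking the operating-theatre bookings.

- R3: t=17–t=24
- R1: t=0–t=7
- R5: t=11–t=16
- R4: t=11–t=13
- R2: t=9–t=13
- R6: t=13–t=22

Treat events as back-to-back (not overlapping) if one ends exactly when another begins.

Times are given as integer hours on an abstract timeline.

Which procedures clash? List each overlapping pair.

Sorted by start: R1, R2, R4, R5, R6, R3.
R2 starts after R1 ends, so R1 has no further overlaps.
R4 starts before R2 ends → R2 and R4 overlap.
R5 starts before R2 ends → R2 and R5 overlap.
R6 starts exactly when R2 ends (back-to-back, no overlap), so R2 has no further overlaps.
R5 starts before R4 ends → R4 and R5 overlap.
R6 starts exactly when R4 ends (back-to-back, no overlap), so R4 has no further overlaps.
R6 starts before R5 ends → R5 and R6 overlap.
R3 starts after R5 ends.
R3 starts before R6 ends → R6 and R3 overlap.

R2 & R4, R2 & R5, R3 & R6, R4 & R5, R5 & R6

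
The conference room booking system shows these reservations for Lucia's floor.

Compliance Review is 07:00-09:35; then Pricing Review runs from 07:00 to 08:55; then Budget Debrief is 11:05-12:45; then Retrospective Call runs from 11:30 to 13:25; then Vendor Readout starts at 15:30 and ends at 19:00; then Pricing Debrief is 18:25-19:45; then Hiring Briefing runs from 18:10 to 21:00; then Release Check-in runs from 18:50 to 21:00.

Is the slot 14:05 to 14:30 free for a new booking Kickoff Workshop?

Yes — the slot is free

Compliance Review: ends 09:35 at or before Kickoff Workshop starts 14:05 → clear.
Pricing Review: ends 08:55 at or before Kickoff Workshop starts 14:05 → clear.
Budget Debrief: ends 12:45 at or before Kickoff Workshop starts 14:05 → clear.
Retrospective Call: ends 13:25 at or before Kickoff Workshop starts 14:05 → clear.
Vendor Readout: starts 15:30 at or after Kickoff Workshop ends 14:30 → clear.
Hiring Briefing: starts 18:10 at or after Kickoff Workshop ends 14:30 → clear.
Pricing Debrief: starts 18:25 at or after Kickoff Workshop ends 14:30 → clear.
Release Check-in: starts 18:50 at or after Kickoff Workshop ends 14:30 → clear.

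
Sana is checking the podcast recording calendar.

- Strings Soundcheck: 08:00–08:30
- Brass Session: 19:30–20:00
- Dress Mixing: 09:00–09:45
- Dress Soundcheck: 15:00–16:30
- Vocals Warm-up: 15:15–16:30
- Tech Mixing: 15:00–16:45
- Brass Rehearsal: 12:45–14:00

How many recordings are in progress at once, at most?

Walk through starts and ends in time order (an end at T is processed before a start at T):
08:00 start Strings Soundcheck → 1
08:30 end Strings Soundcheck → 0
09:00 start Dress Mixing → 1
09:45 end Dress Mixing → 0
12:45 start Brass Rehearsal → 1
14:00 end Brass Rehearsal → 0
15:00 start Dress Soundcheck → 1
15:00 start Tech Mixing → 2
15:15 start Vocals Warm-up → 3
16:30 end Dress Soundcheck → 2
16:30 end Vocals Warm-up → 1
16:45 end Tech Mixing → 0
19:30 start Brass Session → 1
20:00 end Brass Session → 0
Peak is 3, at 15:15 (Dress Soundcheck, Tech Mixing, Vocals Warm-up).

3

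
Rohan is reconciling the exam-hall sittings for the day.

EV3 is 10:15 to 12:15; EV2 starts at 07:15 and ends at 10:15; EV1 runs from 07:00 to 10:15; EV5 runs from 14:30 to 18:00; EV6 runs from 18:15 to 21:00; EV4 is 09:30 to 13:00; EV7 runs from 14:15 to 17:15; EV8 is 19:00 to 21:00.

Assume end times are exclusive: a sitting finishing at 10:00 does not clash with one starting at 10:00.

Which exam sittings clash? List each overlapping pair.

Two intervals overlap when each starts before the other ends.
Sorted by start: EV1, EV2, EV4, EV3, EV7, EV5, EV6, EV8.
EV2 starts before EV1 ends → EV1 and EV2 overlap.
EV4 starts before EV1 ends → EV1 and EV4 overlap.
EV3 starts exactly when EV1 ends (back-to-back, no overlap), so EV1 has no further overlaps.
EV4 starts before EV2 ends → EV2 and EV4 overlap.
EV3 starts exactly when EV2 ends (back-to-back, no overlap), so EV2 has no further overlaps.
EV3 starts before EV4 ends → EV4 and EV3 overlap.
EV7 starts after EV4 ends, so EV4 has no further overlaps.
EV7 starts after EV3 ends, so EV3 has no further overlaps.
EV5 starts before EV7 ends → EV7 and EV5 overlap.
EV6 starts after EV7 ends, so EV7 has no further overlaps.
EV6 starts after EV5 ends, so EV5 has no further overlaps.
EV8 starts before EV6 ends → EV6 and EV8 overlap.

EV1 & EV2, EV1 & EV4, EV2 & EV4, EV3 & EV4, EV5 & EV7, EV6 & EV8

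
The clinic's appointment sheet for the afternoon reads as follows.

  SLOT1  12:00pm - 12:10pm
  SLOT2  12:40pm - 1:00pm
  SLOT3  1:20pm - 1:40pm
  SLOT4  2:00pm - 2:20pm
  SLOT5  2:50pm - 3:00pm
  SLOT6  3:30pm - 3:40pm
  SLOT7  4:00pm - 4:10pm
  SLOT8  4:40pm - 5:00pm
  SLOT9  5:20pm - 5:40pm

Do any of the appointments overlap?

No

Sorted by start: SLOT1, SLOT2, SLOT3, SLOT4, SLOT5, SLOT6, SLOT7, SLOT8, SLOT9.
SLOT2 starts after SLOT1 ends, so SLOT1 has no further overlaps.
SLOT3 starts after SLOT2 ends, so SLOT2 has no further overlaps.
SLOT4 starts after SLOT3 ends, so SLOT3 has no further overlaps.
SLOT5 starts after SLOT4 ends, so SLOT4 has no further overlaps.
SLOT6 starts after SLOT5 ends, so SLOT5 has no further overlaps.
SLOT7 starts after SLOT6 ends, so SLOT6 has no further overlaps.
SLOT8 starts after SLOT7 ends, so SLOT7 has no further overlaps.
SLOT9 starts after SLOT8 ends.
Every pair is clear; the schedule has no overlaps.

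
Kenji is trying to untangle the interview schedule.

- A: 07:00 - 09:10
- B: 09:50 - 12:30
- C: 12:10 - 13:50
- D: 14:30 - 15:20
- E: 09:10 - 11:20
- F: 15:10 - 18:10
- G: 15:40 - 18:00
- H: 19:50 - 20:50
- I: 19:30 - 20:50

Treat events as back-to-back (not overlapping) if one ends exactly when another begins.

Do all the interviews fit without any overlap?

Sorted by start: A, E, B, C, D, F, G, I, H.
E starts exactly when A ends (back-to-back, no overlap), so nothing later overlaps A either.
B starts before E ends → E and B overlap.
That's a conflict, so the schedule is not conflict-free.

No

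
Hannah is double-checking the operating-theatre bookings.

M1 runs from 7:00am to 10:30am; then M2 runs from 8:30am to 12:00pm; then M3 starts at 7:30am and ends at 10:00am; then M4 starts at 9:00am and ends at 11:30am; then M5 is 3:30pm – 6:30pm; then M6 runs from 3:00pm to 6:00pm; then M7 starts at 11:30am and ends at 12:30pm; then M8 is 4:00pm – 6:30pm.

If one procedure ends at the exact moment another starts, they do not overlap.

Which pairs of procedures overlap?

M1 & M2, M1 & M3, M1 & M4, M2 & M3, M2 & M4, M2 & M7, M3 & M4, M5 & M6, M5 & M8, M6 & M8

Sorted by start: M1, M3, M2, M4, M7, M6, M5, M8.
M3 starts before M1 ends → M1 and M3 overlap.
M2 starts before M1 ends → M1 and M2 overlap.
M4 starts before M1 ends → M1 and M4 overlap.
M7 starts after M1 ends, so M1 has no further overlaps.
M2 starts before M3 ends → M3 and M2 overlap.
M4 starts before M3 ends → M3 and M4 overlap.
M7 starts after M3 ends, so M3 has no further overlaps.
M4 starts before M2 ends → M2 and M4 overlap.
M7 starts before M2 ends → M2 and M7 overlap.
M6 starts after M2 ends, so M2 has no further overlaps.
M7 starts exactly when M4 ends (back-to-back, no overlap), so M4 has no further overlaps.
M6 starts after M7 ends, so M7 has no further overlaps.
M5 starts before M6 ends → M6 and M5 overlap.
M8 starts before M6 ends → M6 and M8 overlap.
M8 starts before M5 ends → M5 and M8 overlap.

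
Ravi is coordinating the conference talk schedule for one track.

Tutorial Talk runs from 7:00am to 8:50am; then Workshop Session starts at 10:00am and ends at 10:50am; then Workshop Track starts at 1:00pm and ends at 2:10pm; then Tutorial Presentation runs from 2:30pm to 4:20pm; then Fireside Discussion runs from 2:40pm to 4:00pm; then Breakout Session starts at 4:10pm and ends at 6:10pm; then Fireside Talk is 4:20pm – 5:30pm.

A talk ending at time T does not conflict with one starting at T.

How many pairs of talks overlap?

Check each pair: they overlap iff neither finishes before the other starts.
Sorted by start: Tutorial Talk, Workshop Session, Workshop Track, Tutorial Presentation, Fireside Discussion, Breakout Session, Fireside Talk.
Workshop Session starts after Tutorial Talk ends — done with Tutorial Talk.
Workshop Track starts after Workshop Session ends — done with Workshop Session.
Tutorial Presentation starts after Workshop Track ends — done with Workshop Track.
Fireside Discussion starts before Tutorial Presentation ends → Tutorial Presentation and Fireside Discussion overlap.
Breakout Session starts before Tutorial Presentation ends → Tutorial Presentation and Breakout Session overlap.
Fireside Talk starts exactly when Tutorial Presentation ends (back-to-back, no overlap).
Breakout Session starts after Fireside Discussion ends — done with Fireside Discussion.
Fireside Talk starts before Breakout Session ends → Breakout Session and Fireside Talk overlap.
Overlapping pairs: Breakout Session & Fireside Talk, Breakout Session & Tutorial Presentation, Fireside Discussion & Tutorial Presentation — 3 in total.

3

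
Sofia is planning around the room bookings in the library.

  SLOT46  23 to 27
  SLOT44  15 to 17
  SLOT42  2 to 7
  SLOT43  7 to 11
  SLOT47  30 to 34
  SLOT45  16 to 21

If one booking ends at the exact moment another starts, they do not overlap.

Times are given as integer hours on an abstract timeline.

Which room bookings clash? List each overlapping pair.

SLOT44 & SLOT45

Sorted by start: SLOT42, SLOT43, SLOT44, SLOT45, SLOT46, SLOT47.
SLOT43 starts exactly when SLOT42 ends (back-to-back, no overlap), so SLOT42 has no further overlaps.
SLOT44 starts after SLOT43 ends, so SLOT43 has no further overlaps.
SLOT45 starts before SLOT44 ends → SLOT44 and SLOT45 overlap.
SLOT46 starts after SLOT44 ends, so SLOT44 has no further overlaps.
SLOT46 starts after SLOT45 ends, so SLOT45 has no further overlaps.
SLOT47 starts after SLOT46 ends.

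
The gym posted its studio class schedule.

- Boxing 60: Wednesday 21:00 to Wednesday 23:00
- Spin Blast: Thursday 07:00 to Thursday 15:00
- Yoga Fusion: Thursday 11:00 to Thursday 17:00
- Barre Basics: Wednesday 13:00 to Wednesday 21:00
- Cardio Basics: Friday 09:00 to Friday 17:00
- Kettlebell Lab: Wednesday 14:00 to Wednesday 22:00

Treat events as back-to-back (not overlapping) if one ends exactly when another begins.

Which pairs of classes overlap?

Check each pair: they overlap iff neither finishes before the other starts.
Sorted by start: Barre Basics, Kettlebell Lab, Boxing 60, Spin Blast, Yoga Fusion, Cardio Basics.
Kettlebell Lab starts before Barre Basics ends → Barre Basics and Kettlebell Lab overlap.
Boxing 60 starts exactly when Barre Basics ends (back-to-back, no overlap), so nothing later overlaps Barre Basics either.
Boxing 60 starts before Kettlebell Lab ends → Kettlebell Lab and Boxing 60 overlap.
Spin Blast starts after Kettlebell Lab ends, so nothing later overlaps Kettlebell Lab either.
Spin Blast starts after Boxing 60 ends, so nothing later overlaps Boxing 60 either.
Yoga Fusion starts before Spin Blast ends → Spin Blast and Yoga Fusion overlap.
Cardio Basics starts after Spin Blast ends.
Cardio Basics starts after Yoga Fusion ends.

Barre Basics & Kettlebell Lab, Boxing 60 & Kettlebell Lab, Spin Blast & Yoga Fusion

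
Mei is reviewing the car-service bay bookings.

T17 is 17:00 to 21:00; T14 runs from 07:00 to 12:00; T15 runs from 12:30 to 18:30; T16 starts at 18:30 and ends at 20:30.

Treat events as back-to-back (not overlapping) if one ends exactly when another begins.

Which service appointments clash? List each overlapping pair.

T15 & T17, T16 & T17

Sorted by start: T14, T15, T17, T16.
T15 starts after T14 ends, so T14 has no further overlaps.
T17 starts before T15 ends → T15 and T17 overlap.
T16 starts exactly when T15 ends (back-to-back, no overlap).
T16 starts before T17 ends → T17 and T16 overlap.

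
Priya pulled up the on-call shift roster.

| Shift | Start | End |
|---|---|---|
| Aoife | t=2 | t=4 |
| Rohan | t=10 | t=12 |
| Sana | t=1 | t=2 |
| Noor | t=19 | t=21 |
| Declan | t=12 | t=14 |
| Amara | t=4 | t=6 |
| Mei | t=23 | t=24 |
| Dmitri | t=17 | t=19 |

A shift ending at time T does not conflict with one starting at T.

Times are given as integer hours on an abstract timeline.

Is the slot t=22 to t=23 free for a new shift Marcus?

Yes — the slot is free

Sana: ends t=2 at or before Marcus starts t=22 → clear.
Aoife: ends t=4 at or before Marcus starts t=22 → clear.
Amara: ends t=6 at or before Marcus starts t=22 → clear.
Rohan: ends t=12 at or before Marcus starts t=22 → clear.
Declan: ends t=14 at or before Marcus starts t=22 → clear.
Dmitri: ends t=19 at or before Marcus starts t=22 → clear.
Noor: ends t=21 at or before Marcus starts t=22 → clear.
Mei: starts t=23 at or after Marcus ends t=23 → clear.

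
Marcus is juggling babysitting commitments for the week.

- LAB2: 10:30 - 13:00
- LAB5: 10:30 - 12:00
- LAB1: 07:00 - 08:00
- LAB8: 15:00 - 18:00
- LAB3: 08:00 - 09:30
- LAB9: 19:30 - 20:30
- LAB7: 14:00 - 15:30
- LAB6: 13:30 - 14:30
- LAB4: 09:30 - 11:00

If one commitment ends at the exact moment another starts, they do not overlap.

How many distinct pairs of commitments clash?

5

Sorted by start: LAB1, LAB3, LAB4, LAB2, LAB5, LAB6, LAB7, LAB8, LAB9.
LAB3 starts exactly when LAB1 ends (back-to-back, no overlap), so nothing later overlaps LAB1 either.
LAB4 starts exactly when LAB3 ends (back-to-back, no overlap), so nothing later overlaps LAB3 either.
LAB2 starts before LAB4 ends → LAB4 and LAB2 overlap.
LAB5 starts before LAB4 ends → LAB4 and LAB5 overlap.
LAB6 starts after LAB4 ends, so nothing later overlaps LAB4 either.
LAB5 starts before LAB2 ends → LAB2 and LAB5 overlap.
LAB6 starts after LAB2 ends, so nothing later overlaps LAB2 either.
LAB6 starts after LAB5 ends, so nothing later overlaps LAB5 either.
LAB7 starts before LAB6 ends → LAB6 and LAB7 overlap.
LAB8 starts after LAB6 ends, so nothing later overlaps LAB6 either.
LAB8 starts before LAB7 ends → LAB7 and LAB8 overlap.
LAB9 starts after LAB7 ends.
LAB9 starts after LAB8 ends.
Overlapping pairs: LAB2 & LAB4, LAB2 & LAB5, LAB4 & LAB5, LAB6 & LAB7, LAB7 & LAB8 — 5 in total.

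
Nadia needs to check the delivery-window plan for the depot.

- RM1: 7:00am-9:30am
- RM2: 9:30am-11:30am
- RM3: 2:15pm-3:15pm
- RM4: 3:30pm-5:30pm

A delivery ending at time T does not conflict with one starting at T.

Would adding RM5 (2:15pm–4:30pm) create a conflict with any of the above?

Yes — it overlaps RM3, RM4

RM1: ends 9:30am at or before RM5 starts 2:15pm → clear.
RM2: ends 11:30am at or before RM5 starts 2:15pm → clear.
RM3: starts 2:15pm before RM5 ends 4:30pm, and ends 3:15pm after RM5 starts 2:15pm → overlap.
RM4: starts 3:30pm before RM5 ends 4:30pm, and ends 5:30pm after RM5 starts 2:15pm → overlap.
RM5 overlaps RM3, RM4.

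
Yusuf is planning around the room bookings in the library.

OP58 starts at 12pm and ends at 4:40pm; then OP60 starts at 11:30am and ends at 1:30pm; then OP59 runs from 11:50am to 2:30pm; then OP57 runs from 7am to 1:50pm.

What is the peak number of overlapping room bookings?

Sort all start/end points and keep a running count:
7am start OP57 → 1
11:30am start OP60 → 2
11:50am start OP59 → 3
12pm start OP58 → 4
1:30pm end OP60 → 3
1:50pm end OP57 → 2
2:30pm end OP59 → 1
4:40pm end OP58 → 0
Peak is 4, at 12pm (OP57, OP58, OP59, OP60).

4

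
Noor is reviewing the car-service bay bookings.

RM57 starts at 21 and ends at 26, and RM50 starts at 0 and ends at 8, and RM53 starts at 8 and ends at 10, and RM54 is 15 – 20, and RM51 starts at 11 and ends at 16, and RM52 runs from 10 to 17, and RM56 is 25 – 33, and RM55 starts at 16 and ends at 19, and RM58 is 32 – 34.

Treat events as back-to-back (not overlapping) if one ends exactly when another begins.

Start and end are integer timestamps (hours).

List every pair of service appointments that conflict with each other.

Sorted by start: RM50, RM53, RM52, RM51, RM54, RM55, RM57, RM56, RM58.
RM53 starts exactly when RM50 ends (back-to-back, no overlap) — done with RM50.
RM52 starts exactly when RM53 ends (back-to-back, no overlap) — done with RM53.
RM51 starts before RM52 ends → RM52 and RM51 overlap.
RM54 starts before RM52 ends → RM52 and RM54 overlap.
RM55 starts before RM52 ends → RM52 and RM55 overlap.
RM57 starts after RM52 ends — done with RM52.
RM54 starts before RM51 ends → RM51 and RM54 overlap.
RM55 starts exactly when RM51 ends (back-to-back, no overlap) — done with RM51.
RM55 starts before RM54 ends → RM54 and RM55 overlap.
RM57 starts after RM54 ends — done with RM54.
RM57 starts after RM55 ends — done with RM55.
RM56 starts before RM57 ends → RM57 and RM56 overlap.
RM58 starts after RM57 ends.
RM58 starts before RM56 ends → RM56 and RM58 overlap.

RM51 & RM52, RM51 & RM54, RM52 & RM54, RM52 & RM55, RM54 & RM55, RM56 & RM57, RM56 & RM58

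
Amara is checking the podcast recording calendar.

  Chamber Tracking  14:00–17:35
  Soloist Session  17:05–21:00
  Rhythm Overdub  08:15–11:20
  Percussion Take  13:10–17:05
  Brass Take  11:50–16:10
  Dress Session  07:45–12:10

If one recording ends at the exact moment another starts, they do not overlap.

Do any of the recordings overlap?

Two intervals overlap when each starts before the other ends.
Sorted by start: Dress Session, Rhythm Overdub, Brass Take, Percussion Take, Chamber Tracking, Soloist Session.
Rhythm Overdub starts before Dress Session ends → Dress Session and Rhythm Overdub overlap.
That's a conflict, so the schedule is not conflict-free.

Yes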